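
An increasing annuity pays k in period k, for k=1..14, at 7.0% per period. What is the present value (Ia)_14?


(Ia)_n = sum_{k=1}^{n} k * v^k, v = 1/(1+i)
v = 0.934579
Sum computed term by term:
(Ia)_14 = 56.1173


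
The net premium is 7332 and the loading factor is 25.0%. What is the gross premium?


Gross = net * (1 + loading)
= 7332 * (1 + 0.25)
= 7332 * 1.25
= 9165.0


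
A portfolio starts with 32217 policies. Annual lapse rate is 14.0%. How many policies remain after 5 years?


remaining = initial * (1 - lapse)^years
= 32217 * (1 - 0.14)^5
= 32217 * 0.470427
= 15155.7472


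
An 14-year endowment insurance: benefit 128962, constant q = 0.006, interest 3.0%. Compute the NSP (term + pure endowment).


Term component = 8431.9955
Pure endowment = 14_p_x * v^14 * benefit = 0.919199 * 0.661118 * 128962 = 78370.0268
NSP = 86802.0224


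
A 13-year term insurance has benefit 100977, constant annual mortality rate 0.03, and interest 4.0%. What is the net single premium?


NSP = benefit * sum_{k=0}^{n-1} k_p_x * q * v^(k+1)
With constant q=0.03, v=0.961538
Sum = 0.255342
NSP = 100977 * 0.255342
= 25783.6419


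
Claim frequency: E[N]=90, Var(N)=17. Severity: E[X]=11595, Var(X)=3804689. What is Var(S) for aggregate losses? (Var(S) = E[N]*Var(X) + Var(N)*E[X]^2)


Var(S) = E[N]*Var(X) + Var(N)*E[X]^2
= 90*3804689 + 17*11595^2
= 342422010 + 2285548425
= 2.6280e+09


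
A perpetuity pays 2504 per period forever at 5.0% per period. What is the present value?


PV = PMT / i
= 2504 / 0.05
= 50080.0


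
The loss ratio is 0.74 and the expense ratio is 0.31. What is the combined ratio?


Combined ratio = loss ratio + expense ratio
= 0.74 + 0.31
= 1.05


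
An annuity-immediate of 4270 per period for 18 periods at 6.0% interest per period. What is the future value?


FV = PMT * ((1+i)^n - 1) / i
= 4270 * ((1.06)^18 - 1) / 0.06
= 4270 * (2.854339 - 1) / 0.06
= 131967.1364


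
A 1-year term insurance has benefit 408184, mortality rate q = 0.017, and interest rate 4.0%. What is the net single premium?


NSP = benefit * q * v
v = 1/(1+i) = 0.961538
NSP = 408184 * 0.017 * 0.961538
= 6672.2385


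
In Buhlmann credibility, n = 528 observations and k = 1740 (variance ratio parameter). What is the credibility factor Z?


Z = n / (n + k)
= 528 / (528 + 1740)
= 528 / 2268
= 0.2328


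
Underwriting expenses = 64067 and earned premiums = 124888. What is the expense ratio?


Expense ratio = expenses / premiums
= 64067 / 124888
= 0.513


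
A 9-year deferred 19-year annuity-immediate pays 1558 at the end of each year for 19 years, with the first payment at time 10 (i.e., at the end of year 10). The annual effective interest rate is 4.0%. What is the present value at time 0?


PV at time 9 of the 19-year annuity-immediate:
a_n = 1558 * (1-(1+0.04)^(-19))/0.04 = 20462.6776
Discount back 9 years to time 0:
PV = 20462.6776 * (1+0.04)^(-9)
= 20462.6776 * 0.702587
= 14376.8058


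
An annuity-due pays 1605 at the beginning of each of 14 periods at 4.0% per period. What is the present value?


PV_due = PMT * (1-(1+i)^(-n))/i * (1+i)
PV_immediate = 16953.8123
PV_due = 16953.8123 * 1.04
= 17631.9648


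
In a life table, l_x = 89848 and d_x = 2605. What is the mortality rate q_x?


q_x = d_x / l_x
= 2605 / 89848
= 0.029


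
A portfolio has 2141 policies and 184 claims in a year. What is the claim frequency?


frequency = claims / policies
= 184 / 2141
= 0.0859


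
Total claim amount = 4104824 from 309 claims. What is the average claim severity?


severity = total / number
= 4104824 / 309
= 13284.2201


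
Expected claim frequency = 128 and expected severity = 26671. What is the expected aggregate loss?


E[S] = E[N] * E[X]
= 128 * 26671
= 3.4139e+06


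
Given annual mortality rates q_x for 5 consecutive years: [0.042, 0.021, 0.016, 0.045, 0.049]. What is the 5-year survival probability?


p_k = 1 - q_k for each year
Survival = product of (1 - q_k)
= 0.958 * 0.979 * 0.984 * 0.955 * 0.951
= 0.8382


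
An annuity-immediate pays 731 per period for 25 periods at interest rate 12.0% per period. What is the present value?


PV = PMT * (1 - (1+i)^(-n)) / i
= 731 * (1 - (1+0.12)^(-25)) / 0.12
= 731 * (1 - 0.058823) / 0.12
= 731 * 7.843139
= 5733.3347


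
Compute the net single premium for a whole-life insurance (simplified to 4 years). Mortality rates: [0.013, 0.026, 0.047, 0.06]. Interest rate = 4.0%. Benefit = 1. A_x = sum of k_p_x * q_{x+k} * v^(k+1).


v = 0.961538
Year 0: k_p_x=1.0, q=0.013, term=0.0125
Year 1: k_p_x=0.987, q=0.026, term=0.023726
Year 2: k_p_x=0.961338, q=0.047, term=0.040167
Year 3: k_p_x=0.916155, q=0.06, term=0.046988
A_x = 0.1234


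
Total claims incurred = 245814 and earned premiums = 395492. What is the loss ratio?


Loss ratio = claims / premiums
= 245814 / 395492
= 0.6215


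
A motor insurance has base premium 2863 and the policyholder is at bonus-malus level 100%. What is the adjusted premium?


adjusted = base * BM_level / 100
= 2863 * 100 / 100
= 2863 * 1.0
= 2863.0


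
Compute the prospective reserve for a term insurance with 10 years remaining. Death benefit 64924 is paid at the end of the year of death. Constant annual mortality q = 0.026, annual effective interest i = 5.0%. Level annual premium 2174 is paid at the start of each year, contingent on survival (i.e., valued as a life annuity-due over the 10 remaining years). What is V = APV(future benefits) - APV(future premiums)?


v = 1/(1+i) = 0.952381
APV(future benefits) per unit = sum_{k=0}^{9} k_p_x * q * v^(k+1) = 0.180723
APV(future benefits) = 64924 * 0.180723 = 11733.2472
Life annuity-due factor ä_{x:10} = sum_{k=0}^{9} k_p_x * v^k = 7.298421
APV(future premiums) = 2174 * 7.298421 = 15866.7669
V = 11733.2472 - 15866.7669
= -4133.5197


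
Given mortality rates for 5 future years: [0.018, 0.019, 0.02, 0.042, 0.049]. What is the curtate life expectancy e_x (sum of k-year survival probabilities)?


e_x = sum_{k=1}^{n} k_p_x
k_p_x values:
  1_p_x = 0.982
  2_p_x = 0.963342
  3_p_x = 0.944075
  4_p_x = 0.904424
  5_p_x = 0.860107
e_x = 4.6539


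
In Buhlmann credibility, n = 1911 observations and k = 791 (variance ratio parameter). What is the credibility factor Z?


Z = n / (n + k)
= 1911 / (1911 + 791)
= 1911 / 2702
= 0.7073


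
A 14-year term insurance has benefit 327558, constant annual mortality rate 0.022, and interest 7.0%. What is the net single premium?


NSP = benefit * sum_{k=0}^{n-1} k_p_x * q * v^(k+1)
With constant q=0.022, v=0.934579
Sum = 0.171209
NSP = 327558 * 0.171209
= 56080.9247


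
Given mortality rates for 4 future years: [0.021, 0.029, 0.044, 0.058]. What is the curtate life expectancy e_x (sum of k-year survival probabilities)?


e_x = sum_{k=1}^{n} k_p_x
k_p_x values:
  1_p_x = 0.979
  2_p_x = 0.950609
  3_p_x = 0.908782
  4_p_x = 0.856073
e_x = 3.6945


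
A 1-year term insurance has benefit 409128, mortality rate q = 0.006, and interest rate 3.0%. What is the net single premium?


NSP = benefit * q * v
v = 1/(1+i) = 0.970874
NSP = 409128 * 0.006 * 0.970874
= 2383.2699


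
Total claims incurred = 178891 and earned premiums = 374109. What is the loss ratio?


Loss ratio = claims / premiums
= 178891 / 374109
= 0.4782


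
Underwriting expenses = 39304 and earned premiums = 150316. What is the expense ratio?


Expense ratio = expenses / premiums
= 39304 / 150316
= 0.2615


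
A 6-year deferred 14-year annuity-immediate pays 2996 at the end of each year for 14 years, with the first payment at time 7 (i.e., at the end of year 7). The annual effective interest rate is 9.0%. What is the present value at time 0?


PV at time 6 of the 14-year annuity-immediate:
a_n = 2996 * (1-(1+0.09)^(-14))/0.09 = 23327.3066
Discount back 6 years to time 0:
PV = 23327.3066 * (1+0.09)^(-6)
= 23327.3066 * 0.596267
= 13909.3107


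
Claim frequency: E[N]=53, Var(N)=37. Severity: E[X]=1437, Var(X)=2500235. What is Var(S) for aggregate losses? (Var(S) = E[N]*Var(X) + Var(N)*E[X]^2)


Var(S) = E[N]*Var(X) + Var(N)*E[X]^2
= 53*2500235 + 37*1437^2
= 132512455 + 76403853
= 2.0892e+08


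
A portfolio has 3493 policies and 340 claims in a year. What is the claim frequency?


frequency = claims / policies
= 340 / 3493
= 0.0973


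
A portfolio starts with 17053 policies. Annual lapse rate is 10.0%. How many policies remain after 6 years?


remaining = initial * (1 - lapse)^years
= 17053 * (1 - 0.1)^6
= 17053 * 0.531441
= 9062.6634


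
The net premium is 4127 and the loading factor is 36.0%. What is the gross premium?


Gross = net * (1 + loading)
= 4127 * (1 + 0.36)
= 4127 * 1.36
= 5612.72


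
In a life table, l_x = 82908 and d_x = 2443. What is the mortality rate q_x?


q_x = d_x / l_x
= 2443 / 82908
= 0.0295


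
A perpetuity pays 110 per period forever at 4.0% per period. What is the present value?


PV = PMT / i
= 110 / 0.04
= 2750.0


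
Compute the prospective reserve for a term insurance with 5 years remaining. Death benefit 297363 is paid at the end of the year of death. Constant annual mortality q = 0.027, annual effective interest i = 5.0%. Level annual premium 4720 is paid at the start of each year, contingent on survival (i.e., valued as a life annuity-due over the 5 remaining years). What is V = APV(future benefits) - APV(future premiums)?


v = 1/(1+i) = 0.952381
APV(future benefits) per unit = sum_{k=0}^{4} k_p_x * q * v^(k+1) = 0.111047
APV(future benefits) = 297363 * 0.111047 = 33021.3231
Life annuity-due factor ä_{x:5} = sum_{k=0}^{4} k_p_x * v^k = 4.318502
APV(future premiums) = 4720 * 4.318502 = 20383.3271
V = 33021.3231 - 20383.3271
= 12637.996


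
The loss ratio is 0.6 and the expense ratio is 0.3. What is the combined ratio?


Combined ratio = loss ratio + expense ratio
= 0.6 + 0.3
= 0.9


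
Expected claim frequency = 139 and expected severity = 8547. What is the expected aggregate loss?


E[S] = E[N] * E[X]
= 139 * 8547
= 1.1880e+06


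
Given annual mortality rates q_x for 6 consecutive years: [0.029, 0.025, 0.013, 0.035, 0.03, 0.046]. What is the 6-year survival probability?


p_k = 1 - q_k for each year
Survival = product of (1 - q_k)
= 0.971 * 0.975 * 0.987 * 0.965 * 0.97 * 0.954
= 0.8344


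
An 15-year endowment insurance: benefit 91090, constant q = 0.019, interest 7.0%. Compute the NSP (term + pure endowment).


Term component = 14160.3552
Pure endowment = 15_p_x * v^15 * benefit = 0.749955 * 0.362446 * 91090 = 24759.9149
NSP = 38920.2701


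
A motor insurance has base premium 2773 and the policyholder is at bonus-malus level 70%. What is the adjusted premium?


adjusted = base * BM_level / 100
= 2773 * 70 / 100
= 2773 * 0.7
= 1941.1


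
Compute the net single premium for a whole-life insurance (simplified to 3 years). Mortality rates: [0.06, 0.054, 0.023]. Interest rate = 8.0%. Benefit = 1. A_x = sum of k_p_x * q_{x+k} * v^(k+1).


v = 0.925926
Year 0: k_p_x=1.0, q=0.06, term=0.055556
Year 1: k_p_x=0.94, q=0.054, term=0.043519
Year 2: k_p_x=0.88924, q=0.023, term=0.016236
A_x = 0.1153


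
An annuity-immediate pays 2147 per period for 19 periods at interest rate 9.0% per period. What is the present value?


PV = PMT * (1 - (1+i)^(-n)) / i
= 2147 * (1 - (1+0.09)^(-19)) / 0.09
= 2147 * (1 - 0.19449) / 0.09
= 2147 * 8.950115
= 19215.8964


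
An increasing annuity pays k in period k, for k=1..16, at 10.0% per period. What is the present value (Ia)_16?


(Ia)_n = sum_{k=1}^{n} k * v^k, v = 1/(1+i)
v = 0.909091
Sum computed term by term:
(Ia)_16 = 51.2401


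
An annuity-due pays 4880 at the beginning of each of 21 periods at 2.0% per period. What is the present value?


PV_due = PMT * (1-(1+i)^(-n))/i * (1+i)
PV_immediate = 83014.7007
PV_due = 83014.7007 * 1.02
= 84674.9947


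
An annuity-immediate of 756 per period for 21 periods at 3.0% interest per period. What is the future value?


FV = PMT * ((1+i)^n - 1) / i
= 756 * ((1.03)^21 - 1) / 0.03
= 756 * (1.860295 - 1) / 0.03
= 21679.4232


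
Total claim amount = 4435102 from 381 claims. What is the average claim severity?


severity = total / number
= 4435102 / 381
= 11640.6877


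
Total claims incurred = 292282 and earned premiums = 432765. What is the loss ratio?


Loss ratio = claims / premiums
= 292282 / 432765
= 0.6754


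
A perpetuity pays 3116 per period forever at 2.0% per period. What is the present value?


PV = PMT / i
= 3116 / 0.02
= 155800.0


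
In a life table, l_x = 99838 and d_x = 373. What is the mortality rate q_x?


q_x = d_x / l_x
= 373 / 99838
= 0.0037


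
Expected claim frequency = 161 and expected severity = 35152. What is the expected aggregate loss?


E[S] = E[N] * E[X]
= 161 * 35152
= 5.6595e+06


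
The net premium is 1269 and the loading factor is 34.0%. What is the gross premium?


Gross = net * (1 + loading)
= 1269 * (1 + 0.34)
= 1269 * 1.34
= 1700.46


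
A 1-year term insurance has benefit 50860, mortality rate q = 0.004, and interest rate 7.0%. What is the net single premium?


NSP = benefit * q * v
v = 1/(1+i) = 0.934579
NSP = 50860 * 0.004 * 0.934579
= 190.1308


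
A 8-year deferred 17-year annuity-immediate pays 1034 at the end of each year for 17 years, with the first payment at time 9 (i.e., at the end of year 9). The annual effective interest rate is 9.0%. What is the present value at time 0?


PV at time 8 of the 17-year annuity-immediate:
a_n = 1034 * (1-(1+0.09)^(-17))/0.09 = 8834.1148
Discount back 8 years to time 0:
PV = 8834.1148 * (1+0.09)^(-8)
= 8834.1148 * 0.501866
= 4433.5443


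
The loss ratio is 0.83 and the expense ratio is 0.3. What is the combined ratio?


Combined ratio = loss ratio + expense ratio
= 0.83 + 0.3
= 1.13


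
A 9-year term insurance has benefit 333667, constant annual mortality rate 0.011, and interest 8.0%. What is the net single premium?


NSP = benefit * sum_{k=0}^{n-1} k_p_x * q * v^(k+1)
With constant q=0.011, v=0.925926
Sum = 0.066139
NSP = 333667 * 0.066139
= 22068.4704


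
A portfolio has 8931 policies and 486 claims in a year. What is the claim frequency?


frequency = claims / policies
= 486 / 8931
= 0.0544


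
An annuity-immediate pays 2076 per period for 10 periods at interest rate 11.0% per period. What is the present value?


PV = PMT * (1 - (1+i)^(-n)) / i
= 2076 * (1 - (1+0.11)^(-10)) / 0.11
= 2076 * (1 - 0.352184) / 0.11
= 2076 * 5.889232
= 12226.0457


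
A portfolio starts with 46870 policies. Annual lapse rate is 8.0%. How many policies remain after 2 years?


remaining = initial * (1 - lapse)^years
= 46870 * (1 - 0.08)^2
= 46870 * 0.8464
= 39670.768


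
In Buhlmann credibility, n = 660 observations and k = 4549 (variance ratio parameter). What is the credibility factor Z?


Z = n / (n + k)
= 660 / (660 + 4549)
= 660 / 5209
= 0.1267


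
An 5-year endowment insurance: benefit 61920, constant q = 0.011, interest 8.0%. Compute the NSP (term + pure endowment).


Term component = 2664.8587
Pure endowment = 5_p_x * v^5 * benefit = 0.946197 * 0.680583 * 61920 = 39874.3511
NSP = 42539.2097


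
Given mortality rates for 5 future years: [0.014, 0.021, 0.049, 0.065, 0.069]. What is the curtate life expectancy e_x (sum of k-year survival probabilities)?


e_x = sum_{k=1}^{n} k_p_x
k_p_x values:
  1_p_x = 0.986
  2_p_x = 0.965294
  3_p_x = 0.917995
  4_p_x = 0.858325
  5_p_x = 0.799101
e_x = 4.5267


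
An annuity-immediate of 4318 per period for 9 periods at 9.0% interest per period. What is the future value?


FV = PMT * ((1+i)^n - 1) / i
= 4318 * ((1.09)^9 - 1) / 0.09
= 4318 * (2.171893 - 1) / 0.09
= 56224.8353


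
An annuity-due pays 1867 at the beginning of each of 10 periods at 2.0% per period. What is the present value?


PV_due = PMT * (1-(1+i)^(-n))/i * (1+i)
PV_immediate = 16770.4862
PV_due = 16770.4862 * 1.02
= 17105.8959


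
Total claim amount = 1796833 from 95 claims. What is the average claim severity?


severity = total / number
= 1796833 / 95
= 18914.0316


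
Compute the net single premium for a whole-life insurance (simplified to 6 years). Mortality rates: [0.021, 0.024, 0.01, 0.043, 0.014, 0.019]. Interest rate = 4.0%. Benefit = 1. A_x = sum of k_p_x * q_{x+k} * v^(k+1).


v = 0.961538
Year 0: k_p_x=1.0, q=0.021, term=0.020192
Year 1: k_p_x=0.979, q=0.024, term=0.021723
Year 2: k_p_x=0.955504, q=0.01, term=0.008494
Year 3: k_p_x=0.945949, q=0.043, term=0.03477
Year 4: k_p_x=0.905273, q=0.014, term=0.010417
Year 5: k_p_x=0.892599, q=0.019, term=0.013403
A_x = 0.109


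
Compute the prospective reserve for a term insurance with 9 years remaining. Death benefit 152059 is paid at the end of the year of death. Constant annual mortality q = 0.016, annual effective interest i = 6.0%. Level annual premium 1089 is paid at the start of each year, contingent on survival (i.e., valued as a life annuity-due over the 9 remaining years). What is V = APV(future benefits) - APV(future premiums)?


v = 1/(1+i) = 0.943396
APV(future benefits) per unit = sum_{k=0}^{8} k_p_x * q * v^(k+1) = 0.102753
APV(future benefits) = 152059 * 0.102753 = 15624.5847
Life annuity-due factor ä_{x:9} = sum_{k=0}^{8} k_p_x * v^k = 6.807415
APV(future premiums) = 1089 * 6.807415 = 7413.2751
V = 15624.5847 - 7413.2751
= 8211.3096


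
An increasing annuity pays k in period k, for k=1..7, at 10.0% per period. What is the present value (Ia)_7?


(Ia)_n = sum_{k=1}^{n} k * v^k, v = 1/(1+i)
v = 0.909091
Sum computed term by term:
(Ia)_7 = 17.6315


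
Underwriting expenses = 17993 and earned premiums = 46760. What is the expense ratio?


Expense ratio = expenses / premiums
= 17993 / 46760
= 0.3848


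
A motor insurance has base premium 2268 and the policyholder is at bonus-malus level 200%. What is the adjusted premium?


adjusted = base * BM_level / 100
= 2268 * 200 / 100
= 2268 * 2.0
= 4536.0


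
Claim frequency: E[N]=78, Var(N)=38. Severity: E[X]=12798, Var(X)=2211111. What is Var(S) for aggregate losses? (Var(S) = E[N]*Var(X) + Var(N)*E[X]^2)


Var(S) = E[N]*Var(X) + Var(N)*E[X]^2
= 78*2211111 + 38*12798^2
= 172466658 + 6223974552
= 6.3964e+09


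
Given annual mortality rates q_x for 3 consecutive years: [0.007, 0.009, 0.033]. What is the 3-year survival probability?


p_k = 1 - q_k for each year
Survival = product of (1 - q_k)
= 0.993 * 0.991 * 0.967
= 0.9516


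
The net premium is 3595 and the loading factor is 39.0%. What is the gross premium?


Gross = net * (1 + loading)
= 3595 * (1 + 0.39)
= 3595 * 1.39
= 4997.05


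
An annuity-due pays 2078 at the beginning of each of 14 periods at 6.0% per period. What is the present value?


PV_due = PMT * (1-(1+i)^(-n))/i * (1+i)
PV_immediate = 19314.9766
PV_due = 19314.9766 * 1.06
= 20473.8752


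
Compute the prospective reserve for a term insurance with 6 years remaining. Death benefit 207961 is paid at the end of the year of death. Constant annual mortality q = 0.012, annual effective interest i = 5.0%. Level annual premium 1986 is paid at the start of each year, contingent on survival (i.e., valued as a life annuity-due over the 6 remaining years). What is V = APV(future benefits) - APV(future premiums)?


v = 1/(1+i) = 0.952381
APV(future benefits) per unit = sum_{k=0}^{5} k_p_x * q * v^(k+1) = 0.059211
APV(future benefits) = 207961 * 0.059211 = 12313.6732
Life annuity-due factor ä_{x:6} = sum_{k=0}^{5} k_p_x * v^k = 5.181002
APV(future premiums) = 1986 * 5.181002 = 10289.4704
V = 12313.6732 - 10289.4704
= 2024.2028


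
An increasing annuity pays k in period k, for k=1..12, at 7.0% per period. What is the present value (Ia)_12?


(Ia)_n = sum_{k=1}^{n} k * v^k, v = 1/(1+i)
v = 0.934579
Sum computed term by term:
(Ia)_12 = 45.2933


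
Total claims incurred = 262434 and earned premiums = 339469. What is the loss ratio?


Loss ratio = claims / premiums
= 262434 / 339469
= 0.7731


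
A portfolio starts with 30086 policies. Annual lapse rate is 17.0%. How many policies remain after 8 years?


remaining = initial * (1 - lapse)^years
= 30086 * (1 - 0.17)^8
= 30086 * 0.225229
= 6776.2464


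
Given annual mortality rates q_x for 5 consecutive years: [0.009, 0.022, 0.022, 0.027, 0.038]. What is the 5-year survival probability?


p_k = 1 - q_k for each year
Survival = product of (1 - q_k)
= 0.991 * 0.978 * 0.978 * 0.973 * 0.962
= 0.8872


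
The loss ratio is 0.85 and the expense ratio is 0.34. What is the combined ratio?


Combined ratio = loss ratio + expense ratio
= 0.85 + 0.34
= 1.19


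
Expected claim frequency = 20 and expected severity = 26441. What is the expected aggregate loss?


E[S] = E[N] * E[X]
= 20 * 26441
= 528820


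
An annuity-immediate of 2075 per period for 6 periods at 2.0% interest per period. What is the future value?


FV = PMT * ((1+i)^n - 1) / i
= 2075 * ((1.02)^6 - 1) / 0.02
= 2075 * (1.126162 - 1) / 0.02
= 13089.351


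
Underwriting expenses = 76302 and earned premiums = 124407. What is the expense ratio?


Expense ratio = expenses / premiums
= 76302 / 124407
= 0.6133


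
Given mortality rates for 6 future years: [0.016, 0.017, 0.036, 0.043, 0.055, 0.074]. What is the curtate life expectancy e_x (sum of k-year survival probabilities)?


e_x = sum_{k=1}^{n} k_p_x
k_p_x values:
  1_p_x = 0.984
  2_p_x = 0.967272
  3_p_x = 0.93245
  4_p_x = 0.892355
  5_p_x = 0.843275
  6_p_x = 0.780873
e_x = 5.4002


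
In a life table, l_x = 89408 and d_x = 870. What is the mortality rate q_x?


q_x = d_x / l_x
= 870 / 89408
= 0.0097


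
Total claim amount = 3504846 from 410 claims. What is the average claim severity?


severity = total / number
= 3504846 / 410
= 8548.4049


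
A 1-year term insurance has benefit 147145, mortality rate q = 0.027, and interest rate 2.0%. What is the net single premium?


NSP = benefit * q * v
v = 1/(1+i) = 0.980392
NSP = 147145 * 0.027 * 0.980392
= 3895.0147


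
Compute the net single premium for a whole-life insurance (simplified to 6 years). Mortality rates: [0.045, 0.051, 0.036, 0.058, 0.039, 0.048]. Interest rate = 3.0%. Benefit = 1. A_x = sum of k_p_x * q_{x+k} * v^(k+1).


v = 0.970874
Year 0: k_p_x=1.0, q=0.045, term=0.043689
Year 1: k_p_x=0.955, q=0.051, term=0.045909
Year 2: k_p_x=0.906295, q=0.036, term=0.029858
Year 3: k_p_x=0.873668, q=0.058, term=0.045022
Year 4: k_p_x=0.822996, q=0.039, term=0.027687
Year 5: k_p_x=0.790899, q=0.048, term=0.031794
A_x = 0.224


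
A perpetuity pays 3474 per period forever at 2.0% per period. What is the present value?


PV = PMT / i
= 3474 / 0.02
= 173700.0


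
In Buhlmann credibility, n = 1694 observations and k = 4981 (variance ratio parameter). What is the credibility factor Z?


Z = n / (n + k)
= 1694 / (1694 + 4981)
= 1694 / 6675
= 0.2538


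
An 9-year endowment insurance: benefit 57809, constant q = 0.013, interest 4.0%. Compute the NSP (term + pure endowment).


Term component = 5323.981
Pure endowment = 9_p_x * v^9 * benefit = 0.888903 * 0.702587 * 57809 = 36103.5392
NSP = 41427.5201


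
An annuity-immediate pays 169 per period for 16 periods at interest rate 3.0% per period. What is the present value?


PV = PMT * (1 - (1+i)^(-n)) / i
= 169 * (1 - (1+0.03)^(-16)) / 0.03
= 169 * (1 - 0.623167) / 0.03
= 169 * 12.561102
= 2122.8262


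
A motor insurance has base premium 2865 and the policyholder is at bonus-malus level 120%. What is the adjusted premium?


adjusted = base * BM_level / 100
= 2865 * 120 / 100
= 2865 * 1.2
= 3438.0


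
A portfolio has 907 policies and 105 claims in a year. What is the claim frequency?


frequency = claims / policies
= 105 / 907
= 0.1158


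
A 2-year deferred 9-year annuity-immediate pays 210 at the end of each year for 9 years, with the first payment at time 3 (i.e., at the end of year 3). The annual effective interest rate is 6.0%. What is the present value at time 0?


PV at time 2 of the 9-year annuity-immediate:
a_n = 210 * (1-(1+0.06)^(-9))/0.06 = 1428.3554
Discount back 2 years to time 0:
PV = 1428.3554 * (1+0.06)^(-2)
= 1428.3554 * 0.889996
= 1271.2312


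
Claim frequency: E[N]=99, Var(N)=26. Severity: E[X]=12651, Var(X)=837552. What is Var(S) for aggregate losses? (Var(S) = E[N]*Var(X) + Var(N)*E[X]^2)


Var(S) = E[N]*Var(X) + Var(N)*E[X]^2
= 99*837552 + 26*12651^2
= 82917648 + 4161242826
= 4.2442e+09


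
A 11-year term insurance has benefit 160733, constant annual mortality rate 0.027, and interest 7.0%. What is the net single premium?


NSP = benefit * sum_{k=0}^{n-1} k_p_x * q * v^(k+1)
With constant q=0.027, v=0.934579
Sum = 0.180489
NSP = 160733 * 0.180489
= 29010.5464


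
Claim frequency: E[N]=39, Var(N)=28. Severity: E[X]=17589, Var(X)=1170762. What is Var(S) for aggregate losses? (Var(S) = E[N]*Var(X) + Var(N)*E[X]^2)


Var(S) = E[N]*Var(X) + Var(N)*E[X]^2
= 39*1170762 + 28*17589^2
= 45659718 + 8662441788
= 8.7081e+09


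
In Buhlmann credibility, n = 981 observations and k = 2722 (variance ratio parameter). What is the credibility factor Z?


Z = n / (n + k)
= 981 / (981 + 2722)
= 981 / 3703
= 0.2649


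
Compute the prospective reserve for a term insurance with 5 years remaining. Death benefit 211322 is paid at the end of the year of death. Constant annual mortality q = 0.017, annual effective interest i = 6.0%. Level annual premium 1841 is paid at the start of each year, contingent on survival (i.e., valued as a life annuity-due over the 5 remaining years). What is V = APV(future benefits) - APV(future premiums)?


v = 1/(1+i) = 0.943396
APV(future benefits) per unit = sum_{k=0}^{4} k_p_x * q * v^(k+1) = 0.069355
APV(future benefits) = 211322 * 0.069355 = 14656.1554
Life annuity-due factor ä_{x:5} = sum_{k=0}^{4} k_p_x * v^k = 4.324464
APV(future premiums) = 1841 * 4.324464 = 7961.3384
V = 14656.1554 - 7961.3384
= 6694.8171


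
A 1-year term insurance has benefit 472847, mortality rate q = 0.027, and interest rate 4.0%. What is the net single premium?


NSP = benefit * q * v
v = 1/(1+i) = 0.961538
NSP = 472847 * 0.027 * 0.961538
= 12275.8356


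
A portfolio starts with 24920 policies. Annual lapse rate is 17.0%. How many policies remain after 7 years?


remaining = initial * (1 - lapse)^years
= 24920 * (1 - 0.17)^7
= 24920 * 0.271361
= 6762.3039


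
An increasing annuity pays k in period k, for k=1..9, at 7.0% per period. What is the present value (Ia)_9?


(Ia)_n = sum_{k=1}^{n} k * v^k, v = 1/(1+i)
v = 0.934579
Sum computed term by term:
(Ia)_9 = 29.6556


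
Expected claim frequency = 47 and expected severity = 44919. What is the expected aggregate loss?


E[S] = E[N] * E[X]
= 47 * 44919
= 2.1112e+06


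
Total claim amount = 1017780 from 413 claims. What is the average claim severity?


severity = total / number
= 1017780 / 413
= 2464.3584


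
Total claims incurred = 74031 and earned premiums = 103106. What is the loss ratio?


Loss ratio = claims / premiums
= 74031 / 103106
= 0.718


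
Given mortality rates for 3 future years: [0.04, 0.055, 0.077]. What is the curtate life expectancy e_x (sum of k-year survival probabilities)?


e_x = sum_{k=1}^{n} k_p_x
k_p_x values:
  1_p_x = 0.96
  2_p_x = 0.9072
  3_p_x = 0.837346
e_x = 2.7045


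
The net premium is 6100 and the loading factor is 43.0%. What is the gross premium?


Gross = net * (1 + loading)
= 6100 * (1 + 0.43)
= 6100 * 1.43
= 8723.0


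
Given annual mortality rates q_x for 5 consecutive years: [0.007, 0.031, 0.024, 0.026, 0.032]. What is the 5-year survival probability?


p_k = 1 - q_k for each year
Survival = product of (1 - q_k)
= 0.993 * 0.969 * 0.976 * 0.974 * 0.968
= 0.8854


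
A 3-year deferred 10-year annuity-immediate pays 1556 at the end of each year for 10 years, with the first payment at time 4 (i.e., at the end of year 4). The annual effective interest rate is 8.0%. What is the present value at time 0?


PV at time 3 of the 10-year annuity-immediate:
a_n = 1556 * (1-(1+0.08)^(-10))/0.08 = 10440.8867
Discount back 3 years to time 0:
PV = 10440.8867 * (1+0.08)^(-3)
= 10440.8867 * 0.793832
= 8288.3125


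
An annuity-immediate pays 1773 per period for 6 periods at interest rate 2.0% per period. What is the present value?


PV = PMT * (1 - (1+i)^(-n)) / i
= 1773 * (1 - (1+0.02)^(-6)) / 0.02
= 1773 * (1 - 0.887971) / 0.02
= 1773 * 5.601431
= 9931.337


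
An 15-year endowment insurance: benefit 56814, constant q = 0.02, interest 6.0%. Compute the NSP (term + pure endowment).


Term component = 9826.2784
Pure endowment = 15_p_x * v^15 * benefit = 0.738569 * 0.417265 * 56814 = 17508.8863
NSP = 27335.1648


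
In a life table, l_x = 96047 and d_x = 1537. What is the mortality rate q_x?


q_x = d_x / l_x
= 1537 / 96047
= 0.016


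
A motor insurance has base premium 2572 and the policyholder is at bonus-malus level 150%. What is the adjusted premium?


adjusted = base * BM_level / 100
= 2572 * 150 / 100
= 2572 * 1.5
= 3858.0


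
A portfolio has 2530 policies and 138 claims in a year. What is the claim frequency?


frequency = claims / policies
= 138 / 2530
= 0.0545


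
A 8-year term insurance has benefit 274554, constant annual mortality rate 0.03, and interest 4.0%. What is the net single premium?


NSP = benefit * sum_{k=0}^{n-1} k_p_x * q * v^(k+1)
With constant q=0.03, v=0.961538
Sum = 0.18314
NSP = 274554 * 0.18314
= 50281.7887


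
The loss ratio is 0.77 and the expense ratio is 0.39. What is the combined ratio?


Combined ratio = loss ratio + expense ratio
= 0.77 + 0.39
= 1.16


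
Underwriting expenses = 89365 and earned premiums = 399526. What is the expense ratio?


Expense ratio = expenses / premiums
= 89365 / 399526
= 0.2237


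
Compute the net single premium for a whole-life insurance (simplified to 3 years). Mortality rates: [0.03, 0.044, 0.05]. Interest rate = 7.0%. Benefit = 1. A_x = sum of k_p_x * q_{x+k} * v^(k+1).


v = 0.934579
Year 0: k_p_x=1.0, q=0.03, term=0.028037
Year 1: k_p_x=0.97, q=0.044, term=0.037278
Year 2: k_p_x=0.92732, q=0.05, term=0.037848
A_x = 0.1032


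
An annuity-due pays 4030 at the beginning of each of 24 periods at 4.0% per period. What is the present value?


PV_due = PMT * (1-(1+i)^(-n))/i * (1+i)
PV_immediate = 61445.2615
PV_due = 61445.2615 * 1.04
= 63903.0719


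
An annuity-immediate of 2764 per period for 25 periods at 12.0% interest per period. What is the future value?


FV = PMT * ((1+i)^n - 1) / i
= 2764 * ((1.12)^25 - 1) / 0.12
= 2764 * (17.000064 - 1) / 0.12
= 368534.8168


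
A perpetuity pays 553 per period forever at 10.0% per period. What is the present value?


PV = PMT / i
= 553 / 0.1
= 5530.0


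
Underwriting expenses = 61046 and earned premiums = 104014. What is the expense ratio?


Expense ratio = expenses / premiums
= 61046 / 104014
= 0.5869


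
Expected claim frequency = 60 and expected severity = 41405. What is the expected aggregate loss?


E[S] = E[N] * E[X]
= 60 * 41405
= 2.4843e+06


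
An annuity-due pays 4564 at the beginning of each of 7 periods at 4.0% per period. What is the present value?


PV_due = PMT * (1-(1+i)^(-n))/i * (1+i)
PV_immediate = 27393.3775
PV_due = 27393.3775 * 1.04
= 28489.1126


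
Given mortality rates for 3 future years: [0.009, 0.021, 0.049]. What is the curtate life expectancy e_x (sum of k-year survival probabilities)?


e_x = sum_{k=1}^{n} k_p_x
k_p_x values:
  1_p_x = 0.991
  2_p_x = 0.970189
  3_p_x = 0.92265
e_x = 2.8838


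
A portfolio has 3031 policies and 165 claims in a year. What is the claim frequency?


frequency = claims / policies
= 165 / 3031
= 0.0544


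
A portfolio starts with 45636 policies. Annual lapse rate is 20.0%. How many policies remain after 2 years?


remaining = initial * (1 - lapse)^years
= 45636 * (1 - 0.2)^2
= 45636 * 0.64
= 29207.04


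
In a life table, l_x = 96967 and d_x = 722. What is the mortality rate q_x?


q_x = d_x / l_x
= 722 / 96967
= 0.0074


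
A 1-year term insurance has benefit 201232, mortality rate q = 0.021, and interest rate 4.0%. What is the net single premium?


NSP = benefit * q * v
v = 1/(1+i) = 0.961538
NSP = 201232 * 0.021 * 0.961538
= 4063.3385


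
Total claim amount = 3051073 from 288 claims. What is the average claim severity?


severity = total / number
= 3051073 / 288
= 10594.0035


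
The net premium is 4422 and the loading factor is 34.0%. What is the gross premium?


Gross = net * (1 + loading)
= 4422 * (1 + 0.34)
= 4422 * 1.34
= 5925.48


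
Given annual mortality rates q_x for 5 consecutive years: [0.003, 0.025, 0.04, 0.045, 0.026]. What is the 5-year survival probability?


p_k = 1 - q_k for each year
Survival = product of (1 - q_k)
= 0.997 * 0.975 * 0.96 * 0.955 * 0.974
= 0.868


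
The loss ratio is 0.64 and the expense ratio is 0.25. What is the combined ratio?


Combined ratio = loss ratio + expense ratio
= 0.64 + 0.25
= 0.89


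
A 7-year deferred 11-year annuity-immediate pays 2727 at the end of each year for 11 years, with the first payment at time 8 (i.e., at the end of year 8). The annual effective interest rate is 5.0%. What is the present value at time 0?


PV at time 7 of the 11-year annuity-immediate:
a_n = 2727 * (1-(1+0.05)^(-11))/0.05 = 22651.5916
Discount back 7 years to time 0:
PV = 22651.5916 * (1+0.05)^(-7)
= 22651.5916 * 0.710681
= 16098.0632


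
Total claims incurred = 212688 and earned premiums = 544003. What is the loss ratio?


Loss ratio = claims / premiums
= 212688 / 544003
= 0.391


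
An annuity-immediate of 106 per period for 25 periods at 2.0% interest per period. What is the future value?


FV = PMT * ((1+i)^n - 1) / i
= 106 * ((1.02)^25 - 1) / 0.02
= 106 * (1.640606 - 1) / 0.02
= 3395.2118


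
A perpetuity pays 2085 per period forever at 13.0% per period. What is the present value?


PV = PMT / i
= 2085 / 0.13
= 16038.4615


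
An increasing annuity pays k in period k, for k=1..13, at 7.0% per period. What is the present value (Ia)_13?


(Ia)_n = sum_{k=1}^{n} k * v^k, v = 1/(1+i)
v = 0.934579
Sum computed term by term:
(Ia)_13 = 50.6878


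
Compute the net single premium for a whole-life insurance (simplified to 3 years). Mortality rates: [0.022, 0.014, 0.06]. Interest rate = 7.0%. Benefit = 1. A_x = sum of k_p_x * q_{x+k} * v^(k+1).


v = 0.934579
Year 0: k_p_x=1.0, q=0.022, term=0.020561
Year 1: k_p_x=0.978, q=0.014, term=0.011959
Year 2: k_p_x=0.964308, q=0.06, term=0.04723
A_x = 0.0797


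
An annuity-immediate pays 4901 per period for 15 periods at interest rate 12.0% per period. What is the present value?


PV = PMT * (1 - (1+i)^(-n)) / i
= 4901 * (1 - (1+0.12)^(-15)) / 0.12
= 4901 * (1 - 0.182696) / 0.12
= 4901 * 6.810864
= 33380.0469


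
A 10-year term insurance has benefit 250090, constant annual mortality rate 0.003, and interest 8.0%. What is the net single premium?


NSP = benefit * sum_{k=0}^{n-1} k_p_x * q * v^(k+1)
With constant q=0.003, v=0.925926
Sum = 0.019898
NSP = 250090 * 0.019898
= 4976.335


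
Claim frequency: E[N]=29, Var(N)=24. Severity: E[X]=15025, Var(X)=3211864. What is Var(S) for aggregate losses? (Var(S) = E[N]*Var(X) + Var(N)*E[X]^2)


Var(S) = E[N]*Var(X) + Var(N)*E[X]^2
= 29*3211864 + 24*15025^2
= 93144056 + 5418015000
= 5.5112e+09


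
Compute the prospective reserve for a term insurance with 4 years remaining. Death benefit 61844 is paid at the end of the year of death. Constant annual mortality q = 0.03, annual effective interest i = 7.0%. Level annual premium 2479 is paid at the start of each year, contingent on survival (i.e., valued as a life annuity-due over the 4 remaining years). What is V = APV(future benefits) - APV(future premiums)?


v = 1/(1+i) = 0.934579
APV(future benefits) per unit = sum_{k=0}^{3} k_p_x * q * v^(k+1) = 0.097384
APV(future benefits) = 61844 * 0.097384 = 6022.635
Life annuity-due factor ä_{x:4} = sum_{k=0}^{3} k_p_x * v^k = 3.473374
APV(future premiums) = 2479 * 3.473374 = 8610.4931
V = 6022.635 - 8610.4931
= -2587.8581


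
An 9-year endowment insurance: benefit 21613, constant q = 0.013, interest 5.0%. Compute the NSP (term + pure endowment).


Term component = 1904.3686
Pure endowment = 9_p_x * v^9 * benefit = 0.888903 * 0.644609 * 21613 = 12384.1367
NSP = 14288.5053


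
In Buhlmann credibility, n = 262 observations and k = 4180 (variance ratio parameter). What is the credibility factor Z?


Z = n / (n + k)
= 262 / (262 + 4180)
= 262 / 4442
= 0.059


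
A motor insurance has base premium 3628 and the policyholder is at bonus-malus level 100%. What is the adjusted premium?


adjusted = base * BM_level / 100
= 3628 * 100 / 100
= 3628 * 1.0
= 3628.0


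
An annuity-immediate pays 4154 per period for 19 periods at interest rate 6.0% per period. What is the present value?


PV = PMT * (1 - (1+i)^(-n)) / i
= 4154 * (1 - (1+0.06)^(-19)) / 0.06
= 4154 * (1 - 0.330513) / 0.06
= 4154 * 11.158116
= 46350.8159


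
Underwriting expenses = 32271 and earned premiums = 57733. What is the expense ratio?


Expense ratio = expenses / premiums
= 32271 / 57733
= 0.559


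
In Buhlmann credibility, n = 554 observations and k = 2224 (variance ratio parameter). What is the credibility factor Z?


Z = n / (n + k)
= 554 / (554 + 2224)
= 554 / 2778
= 0.1994


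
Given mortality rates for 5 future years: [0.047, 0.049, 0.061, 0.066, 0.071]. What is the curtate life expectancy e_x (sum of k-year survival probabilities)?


e_x = sum_{k=1}^{n} k_p_x
k_p_x values:
  1_p_x = 0.953
  2_p_x = 0.906303
  3_p_x = 0.851019
  4_p_x = 0.794851
  5_p_x = 0.738417
e_x = 4.2436


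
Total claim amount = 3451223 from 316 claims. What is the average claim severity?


severity = total / number
= 3451223 / 316
= 10921.5918


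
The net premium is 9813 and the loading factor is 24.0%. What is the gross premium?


Gross = net * (1 + loading)
= 9813 * (1 + 0.24)
= 9813 * 1.24
= 12168.12


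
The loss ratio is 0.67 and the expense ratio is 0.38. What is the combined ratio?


Combined ratio = loss ratio + expense ratio
= 0.67 + 0.38
= 1.05


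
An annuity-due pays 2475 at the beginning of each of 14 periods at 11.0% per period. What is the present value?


PV_due = PMT * (1-(1+i)^(-n))/i * (1+i)
PV_immediate = 17280.1164
PV_due = 17280.1164 * 1.11
= 19180.9293


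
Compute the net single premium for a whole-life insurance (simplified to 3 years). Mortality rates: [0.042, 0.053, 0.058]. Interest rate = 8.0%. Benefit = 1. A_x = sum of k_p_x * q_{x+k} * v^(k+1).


v = 0.925926
Year 0: k_p_x=1.0, q=0.042, term=0.038889
Year 1: k_p_x=0.958, q=0.053, term=0.043531
Year 2: k_p_x=0.907226, q=0.058, term=0.041771
A_x = 0.1242


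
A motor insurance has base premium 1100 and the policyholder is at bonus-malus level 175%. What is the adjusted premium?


adjusted = base * BM_level / 100
= 1100 * 175 / 100
= 1100 * 1.75
= 1925.0


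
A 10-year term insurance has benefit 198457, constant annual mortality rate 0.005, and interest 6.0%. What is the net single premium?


NSP = benefit * sum_{k=0}^{n-1} k_p_x * q * v^(k+1)
With constant q=0.005, v=0.943396
Sum = 0.03607
NSP = 198457 * 0.03607
= 7158.2687


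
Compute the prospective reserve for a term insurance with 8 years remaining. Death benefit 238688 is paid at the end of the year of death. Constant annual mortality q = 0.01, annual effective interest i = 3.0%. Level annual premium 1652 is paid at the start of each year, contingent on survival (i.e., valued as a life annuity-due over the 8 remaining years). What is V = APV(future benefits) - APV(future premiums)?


v = 1/(1+i) = 0.970874
APV(future benefits) per unit = sum_{k=0}^{7} k_p_x * q * v^(k+1) = 0.067894
APV(future benefits) = 238688 * 0.067894 = 16205.5318
Life annuity-due factor ä_{x:8} = sum_{k=0}^{7} k_p_x * v^k = 6.993103
APV(future premiums) = 1652 * 6.993103 = 11552.6062
V = 16205.5318 - 11552.6062
= 4652.9256
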